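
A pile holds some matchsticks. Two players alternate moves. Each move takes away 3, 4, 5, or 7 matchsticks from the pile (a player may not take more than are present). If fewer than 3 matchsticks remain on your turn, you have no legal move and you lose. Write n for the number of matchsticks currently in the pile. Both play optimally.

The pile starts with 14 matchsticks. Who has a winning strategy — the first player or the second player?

The first player wins.

Label each position W (a win for the player to move) or L (a loss). A position with no legal move is L; any other position is W exactly when some move reaches an L, and L when every move reaches a W.
n=0: no move → L
n=1: no move → L
n=2: no move → L
n=3: can move to 0, which is L ⇒ W
n=4: can move to 1, which is L ⇒ W
n=5: can move to 2, which is L ⇒ W
n=6: can move to 2, which is L ⇒ W
n=7: can move to 2, which is L ⇒ W
n=8: can move to 1, which is L ⇒ W
n=9: can move to 2, which is L ⇒ W
n=10: moves to 7(W), 6(W), 5(W), 3(W); every one is W ⇒ L
n=11: moves to 8(W), 7(W), 6(W), 4(W); every one is W ⇒ L
n=12: moves to 9(W), 8(W), 7(W), 5(W); every one is W ⇒ L
n=13: can move to 10, which is L ⇒ W
n=14: can move to 11, which is L ⇒ W
From 14 the player to move can remove 3, leaving 11, reaching an L position.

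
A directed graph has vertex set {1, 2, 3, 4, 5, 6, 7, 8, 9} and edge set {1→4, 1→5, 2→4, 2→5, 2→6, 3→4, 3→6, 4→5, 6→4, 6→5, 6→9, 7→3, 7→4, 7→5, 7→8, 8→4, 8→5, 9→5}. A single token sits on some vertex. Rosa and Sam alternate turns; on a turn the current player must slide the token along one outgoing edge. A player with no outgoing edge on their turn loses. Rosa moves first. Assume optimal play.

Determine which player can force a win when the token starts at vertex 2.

Rosa wins.

Build the W/L table. Terminal = L. A non-terminal position is W if it has a move to some L; otherwise it is L.
Every edge goes from a vertex to one that appears earlier in the order 5, 9, 4, 6, 2, 8, 3, 7, 1, so processing vertices in that order labels each vertex after all of its successors.
5: no outgoing edge → L
9: reaches L-position 5 → W
4: reaches L-position 5 → W
6: reaches L-position 5 → W
2: reaches L-position 5 → W
8: reaches L-position 5 → W
3: only reaches 6(W), 4(W), all W → L
7: reaches L-position 3 → W
1: reaches L-position 5 → W
The starting position 2 is W: Rosa should move to 5, handing over an L position.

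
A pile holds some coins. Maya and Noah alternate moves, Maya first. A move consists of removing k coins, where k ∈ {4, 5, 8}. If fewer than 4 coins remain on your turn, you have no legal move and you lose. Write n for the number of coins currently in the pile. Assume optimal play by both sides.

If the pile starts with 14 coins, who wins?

Use the standard recursion: the mover loses at a terminal position; elsewhere, the mover wins exactly when some move hands the opponent an L position.
n=0: no move → L
n=1: no move → L
n=2: no move → L
n=3: no move → L
n=4: →0(L), so W
n=5: →1(L), so W
n=6: →2(L), so W
n=7: →3(L), so W
n=8: →3(L), so W
n=9: →1(L), so W
n=10: →2(L), so W
n=11: →3(L), so W
n=12: →8(W), 7(W), 4(W) — all W, so L
n=13: →9(W), 8(W), 5(W) — all W, so L
n=14: →10(W), 9(W), 6(W) — all W, so L
Every move from 14 reaches a W position, so the mover loses.

Noah wins.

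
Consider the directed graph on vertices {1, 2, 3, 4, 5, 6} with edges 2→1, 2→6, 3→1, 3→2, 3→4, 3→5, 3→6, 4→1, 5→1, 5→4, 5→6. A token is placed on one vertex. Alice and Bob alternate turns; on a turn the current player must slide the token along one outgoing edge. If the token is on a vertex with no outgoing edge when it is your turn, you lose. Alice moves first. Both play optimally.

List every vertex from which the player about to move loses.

Compute win/loss labels from the base case upward. A position with no move is L. Any other position is W if it can reach an L in one move, else L.
Every edge goes from a vertex to one that appears earlier in the order 6, 1, 4, 5, 2, 3, so processing vertices in that order labels each vertex after all of its successors.
6: no outgoing edge → L
1: no outgoing edge → L
4: reaches L-position 1 → W
5: reaches L-position 1 → W
2: reaches L-position 1 → W
3: reaches L-position 1 → W
Reading off the rows marked L gives the requested list; there are 2 such vertices.

1, 6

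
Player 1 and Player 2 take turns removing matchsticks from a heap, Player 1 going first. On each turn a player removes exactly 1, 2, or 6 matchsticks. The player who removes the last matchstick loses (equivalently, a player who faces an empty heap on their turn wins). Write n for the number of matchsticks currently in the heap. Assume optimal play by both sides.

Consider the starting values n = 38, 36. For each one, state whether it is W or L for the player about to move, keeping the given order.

Work bottom-up. With no move the player to move wins. Otherwise the position is W if at least one move leads to an L position for the opponent, and L if every move leads to a W.
n=0: no move; the opponent has just taken the last matchstick and therefore loses → W
n=1: the only move is to 0(W), a W ⇒ L
n=2: can move to 1, which is L ⇒ W
n=3: can move to 1, which is L ⇒ W
n=4: moves to 3(W), 2(W); every one is W ⇒ L
n=5: can move to 4, which is L ⇒ W
n=6: can move to 4, which is L ⇒ W
n=7: can move to 1, which is L ⇒ W
n=8: moves to 7(W), 6(W), 2(W); every one is W ⇒ L
n=9: can move to 8, which is L ⇒ W
n=10: can move to 8, which is L ⇒ W
n=11: moves to 10(W), 9(W), 5(W); every one is W ⇒ L
n=12: can move to 11, which is L ⇒ W
n=13: can move to 11, which is L ⇒ W
n=14: can move to 8, which is L ⇒ W
n=15: moves to 14(W), 13(W), 9(W); every one is W ⇒ L
n=16: can move to 15, which is L ⇒ W
n=17: can move to 15, which is L ⇒ W
n=18: moves to 17(W), 16(W), 12(W); every one is W ⇒ L
n=19: can move to 18, which is L ⇒ W
n=20: can move to 18, which is L ⇒ W
n=21: can move to 15, which is L ⇒ W
n=22: moves to 21(W), 20(W), 16(W); every one is W ⇒ L
n=23: can move to 22, which is L ⇒ W
n=24: can move to 22, which is L ⇒ W
n=25: moves to 24(W), 23(W), 19(W); every one is W ⇒ L
n=26: can move to 25, which is L ⇒ W
n=27: can move to 25, which is L ⇒ W
n=28: can move to 22, which is L ⇒ W
n=29: moves to 28(W), 27(W), 23(W); every one is W ⇒ L
n=30: can move to 29, which is L ⇒ W
n=31: can move to 29, which is L ⇒ W
n=32: moves to 31(W), 30(W), 26(W); every one is W ⇒ L
n=33: can move to 32, which is L ⇒ W
n=34: can move to 32, which is L ⇒ W
n=35: can move to 29, which is L ⇒ W
n=36: moves to 35(W), 34(W), 30(W); every one is W ⇒ L
n=37: can move to 36, which is L ⇒ W
n=38: can move to 36, which is L ⇒ W

38: W, 36: L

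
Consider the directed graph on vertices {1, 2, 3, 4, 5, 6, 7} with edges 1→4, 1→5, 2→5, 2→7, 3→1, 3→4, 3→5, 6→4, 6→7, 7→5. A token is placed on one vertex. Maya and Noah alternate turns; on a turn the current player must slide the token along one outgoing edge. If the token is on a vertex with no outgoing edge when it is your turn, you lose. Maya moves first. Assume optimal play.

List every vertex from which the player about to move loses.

4, 5

Label each position W (a win for the player to move) or L (a loss). A position with no legal move is L; any other position is W exactly when some move reaches an L, and L when every move reaches a W.
Every edge goes from a vertex to one that appears earlier in the order 4, 5, 1, 7, 6, 2, 3, so processing vertices in that order labels each vertex after all of its successors.
4: no outgoing edge → L
5: no outgoing edge → L
1: W (go to 5, an L position)
7: W (go to 5, an L position)
6: W (go to 4, an L position)
2: W (go to 5, an L position)
3: W (go to 5, an L position)
Reading off the rows marked L gives the requested list; there are 2 such vertices.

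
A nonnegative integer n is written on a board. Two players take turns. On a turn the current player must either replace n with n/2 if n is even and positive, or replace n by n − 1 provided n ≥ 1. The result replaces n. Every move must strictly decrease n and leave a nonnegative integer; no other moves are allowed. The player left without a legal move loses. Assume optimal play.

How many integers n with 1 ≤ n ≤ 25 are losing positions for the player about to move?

12

Work bottom-up. With no move the player to move loses. Otherwise the position is W if at least one move leads to an L position for the opponent, and L if every move leads to a W.
n=0: no move → L
n=1: →0(L), so W
n=2: →1(W) only, which is W, so L
n=3: →2(L), so W
n=4: →2(L), so W
n=5: →4(W) only, which is W, so L
n=6: →5(L), so W
n=7: →6(W) only, which is W, so L
n=8: →7(L), so W
n=9: →8(W) only, which is W, so L
n=10: →5(L), so W
n=11: →10(W) only, which is W, so L
n=12: →11(L), so W
n=13: →12(W) only, which is W, so L
n=14: →7(L), so W
n=15: →14(W) only, which is W, so L
n=16: →15(L), so W
n=17: →16(W) only, which is W, so L
n=18: →9(L), so W
n=19: →18(W) only, which is W, so L
n=20: →19(L), so W
n=21: →20(W) only, which is W, so L
n=22: →11(L), so W
n=23: →22(W) only, which is W, so L
n=24: →23(L), so W
n=25: →24(W) only, which is W, so L
L entries with 1 ≤ n ≤ 25 (n=0 is outside the asked range and is not counted): n = 2, 5, 7, 9, 11, 13, 15, 17, 19, 21, 23, 25; that makes 12.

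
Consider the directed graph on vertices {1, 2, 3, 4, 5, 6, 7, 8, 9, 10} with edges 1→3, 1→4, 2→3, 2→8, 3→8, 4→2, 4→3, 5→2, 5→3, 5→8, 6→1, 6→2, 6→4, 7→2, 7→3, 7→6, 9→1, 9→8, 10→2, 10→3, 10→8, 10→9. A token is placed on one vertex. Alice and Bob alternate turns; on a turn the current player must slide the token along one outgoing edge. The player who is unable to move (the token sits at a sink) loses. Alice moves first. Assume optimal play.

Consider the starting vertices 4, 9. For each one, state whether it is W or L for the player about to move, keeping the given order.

4: L, 9: W

Classify positions by backward induction: terminal positions (no move available) are L. From any other position, the mover wins iff some move reaches an L.
Every edge goes from a vertex to one that appears earlier in the order 8, 3, 2, 5, 4, 1, 9, 6, 7, 10, so processing vertices in that order labels each vertex after all of its successors.
8: no outgoing edge → L
3: W (go to 8, an L position)
2: W (go to 8, an L position)
5: W (go to 8, an L position)
4: L (options 2(W), 3(W) are all W)
1: W (go to 4, an L position)
9: W (go to 8, an L position)
6: W (go to 4, an L position)
7: L (options 6(W), 2(W), 3(W) are all W)
10: W (go to 8, an L position)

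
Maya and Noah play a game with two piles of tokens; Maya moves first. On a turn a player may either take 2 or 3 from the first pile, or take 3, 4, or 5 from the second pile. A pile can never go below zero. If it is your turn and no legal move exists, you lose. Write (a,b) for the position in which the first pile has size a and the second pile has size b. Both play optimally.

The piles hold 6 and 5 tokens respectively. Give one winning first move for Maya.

Label each position W (a win for the player to move) or L (a loss). A position with no legal move is L; any other position is W exactly when some move reaches an L, and L when every move reaches a W.
No move ever increases a pile, so every position that can arise here has a ≤ 6 and b ≤ 5; it is enough to label the cells with 0 ≤ a ≤ 6 and 0 ≤ b ≤ 5.
Every move lowers a or b (never raises either), so fill the grid row by row in increasing a, and left to right within a row: each cell's successors are then already labelled.
      b=0  b=1  b=2  b=3  b=4  b=5
a=0:    L    L    L    W    W    W
a=1:    L    L    L    W    W    W
a=2:    W    W    W    L    L    L
a=3:    W    W    W    L    L    L
a=4:    W    W    W    W    W    W
a=5:    L    L    L    W    W    W
a=6:    L    L    L    W    W    W
Cells with no legal move (terminal, hence L): (0,0), (0,1), (0,2), (1,0), (1,1), (1,2).
The remaining L cells, each justified by listing all of its moves:
(2,3): moves to (0,3)(W), (2,0)(W); every one is W ⇒ L
(2,4): moves to (0,4)(W), (2,1)(W), (2,0)(W); every one is W ⇒ L
(2,5): moves to (0,5)(W), (2,2)(W), (2,1)(W), (2,0)(W); every one is W ⇒ L
(3,3): moves to (1,3)(W), (0,3)(W), (3,0)(W); every one is W ⇒ L
(3,4): moves to (1,4)(W), (0,4)(W), (3,1)(W), (3,0)(W); every one is W ⇒ L
(3,5): moves to (1,5)(W), (0,5)(W), (3,2)(W), (3,1)(W), (3,0)(W); every one is W ⇒ L
(5,0): moves to (3,0)(W), (2,0)(W); every one is W ⇒ L
(5,1): moves to (3,1)(W), (2,1)(W); every one is W ⇒ L
(5,2): moves to (3,2)(W), (2,2)(W); every one is W ⇒ L
(6,0): moves to (4,0)(W), (3,0)(W); every one is W ⇒ L
(6,1): moves to (4,1)(W), (3,1)(W); every one is W ⇒ L
(6,2): moves to (4,2)(W), (3,2)(W); every one is W ⇒ L
Every other cell has at least one move into one of the L cells above, so it is W.
From (6,5), the L positions reachable in one move are: (3,5), (6,2), (6,1), (6,0). Any move reaching one of these is winning.

Move to (3,5).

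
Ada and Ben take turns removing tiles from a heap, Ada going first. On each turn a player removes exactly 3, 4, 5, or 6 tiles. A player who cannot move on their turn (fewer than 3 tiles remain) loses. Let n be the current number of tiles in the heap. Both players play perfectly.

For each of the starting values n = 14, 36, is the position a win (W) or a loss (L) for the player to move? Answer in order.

14: W, 36: L

Work bottom-up. With no move the player to move loses. Otherwise the position is W if at least one move leads to an L position for the opponent, and L if every move leads to a W.
n=0: no move → L
n=1: no move → L
n=2: no move → L
n=3: reaches L-position 0 → W
n=4: reaches L-position 1 → W
n=5: reaches L-position 2 → W
n=6: reaches L-position 2 → W
n=7: reaches L-position 2 → W
n=8: reaches L-position 2 → W
n=9: only reaches 6(W), 5(W), 4(W), 3(W), all W → L
n=10: only reaches 7(W), 6(W), 5(W), 4(W), all W → L
n=11: only reaches 8(W), 7(W), 6(W), 5(W), all W → L
n=12: reaches L-position 9 → W
n=13: reaches L-position 10 → W
n=14: reaches L-position 11 → W
n=15: reaches L-position 11 → W
n=16: reaches L-position 11 → W
n=17: reaches L-position 11 → W
n=18: only reaches 15(W), 14(W), 13(W), 12(W), all W → L
n=19: only reaches 16(W), 15(W), 14(W), 13(W), all W → L
n=20: only reaches 17(W), 16(W), 15(W), 14(W), all W → L
n=21: reaches L-position 18 → W
n=22: reaches L-position 19 → W
n=23: reaches L-position 20 → W
n=24: reaches L-position 20 → W
n=25: reaches L-position 20 → W
n=26: reaches L-position 20 → W
n=27: only reaches 24(W), 23(W), 22(W), 21(W), all W → L
n=28: only reaches 25(W), 24(W), 23(W), 22(W), all W → L
n=29: only reaches 26(W), 25(W), 24(W), 23(W), all W → L
n=30: reaches L-position 27 → W
n=31: reaches L-position 28 → W
n=32: reaches L-position 29 → W
n=33: reaches L-position 29 → W
n=34: reaches L-position 29 → W
n=35: reaches L-position 29 → W
n=36: only reaches 33(W), 32(W), 31(W), 30(W), all W → L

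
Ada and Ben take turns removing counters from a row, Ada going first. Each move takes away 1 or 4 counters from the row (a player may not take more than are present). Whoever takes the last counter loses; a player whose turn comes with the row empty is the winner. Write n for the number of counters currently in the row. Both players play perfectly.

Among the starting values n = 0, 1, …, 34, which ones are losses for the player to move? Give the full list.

Positions with no move are W. A position that does have a move is losing for the player to move precisely when every available move leads to a winning position for the opponent. Fill in the labels:
n=0: no move; the opponent has just taken the last counter and therefore loses → W
n=1: the only move is to 0(W), a W ⇒ L
n=2: can move to 1, which is L ⇒ W
n=3: the only move is to 2(W), a W ⇒ L
n=4: can move to 3, which is L ⇒ W
n=5: can move to 1, which is L ⇒ W
n=6: moves to 5(W), 2(W); every one is W ⇒ L
n=7: can move to 6, which is L ⇒ W
n=8: moves to 7(W), 4(W); every one is W ⇒ L
n=9: can move to 8, which is L ⇒ W
n=10: can move to 6, which is L ⇒ W
n=11: moves to 10(W), 7(W); every one is W ⇒ L
n=12: can move to 11, which is L ⇒ W
n=13: moves to 12(W), 9(W); every one is W ⇒ L
n=14: can move to 13, which is L ⇒ W
n=15: can move to 11, which is L ⇒ W
n=16: moves to 15(W), 12(W); every one is W ⇒ L
n=17: can move to 16, which is L ⇒ W
n=18: moves to 17(W), 14(W); every one is W ⇒ L
n=19: can move to 18, which is L ⇒ W
n=20: can move to 16, which is L ⇒ W
n=21: moves to 20(W), 17(W); every one is W ⇒ L
n=22: can move to 21, which is L ⇒ W
n=23: moves to 22(W), 19(W); every one is W ⇒ L
n=24: can move to 23, which is L ⇒ W
n=25: can move to 21, which is L ⇒ W
n=26: moves to 25(W), 22(W); every one is W ⇒ L
n=27: can move to 26, which is L ⇒ W
n=28: moves to 27(W), 24(W); every one is W ⇒ L
n=29: can move to 28, which is L ⇒ W
n=30: can move to 26, which is L ⇒ W
n=31: moves to 30(W), 27(W); every one is W ⇒ L
n=32: can move to 31, which is L ⇒ W
n=33: moves to 32(W), 29(W); every one is W ⇒ L
n=34: can move to 33, which is L ⇒ W
The losing starting values of n are exactly the entries labelled L in this table (14 of them).

1, 3, 6, 8, 11, 13, 16, 18, 21, 23, 26, 28, 31, 33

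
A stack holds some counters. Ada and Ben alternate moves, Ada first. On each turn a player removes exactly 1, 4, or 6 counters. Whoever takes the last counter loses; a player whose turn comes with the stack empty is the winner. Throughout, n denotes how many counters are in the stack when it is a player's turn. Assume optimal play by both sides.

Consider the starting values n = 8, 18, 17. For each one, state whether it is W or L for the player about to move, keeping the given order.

8: L, 18: L, 17: W

Build the W/L table. Terminal = W. A non-terminal position is W if it has a move to some L; otherwise it is L.
n=0: no move; the opponent has just taken the last counter and therefore loses → W
n=1: L (sole option 0(W) is W)
n=2: W (go to 1, an L position)
n=3: L (sole option 2(W) is W)
n=4: W (go to 3, an L position)
n=5: W (go to 1, an L position)
n=6: L (options 5(W), 2(W), 0(W) are all W)
n=7: W (go to 6, an L position)
n=8: L (options 7(W), 4(W), 2(W) are all W)
n=9: W (go to 8, an L position)
n=10: W (go to 6, an L position)
n=11: L (options 10(W), 7(W), 5(W) are all W)
n=12: W (go to 11, an L position)
n=13: L (options 12(W), 9(W), 7(W) are all W)
n=14: W (go to 13, an L position)
n=15: W (go to 11, an L position)
n=16: L (options 15(W), 12(W), 10(W) are all W)
n=17: W (go to 16, an L position)
n=18: L (options 17(W), 14(W), 12(W) are all W)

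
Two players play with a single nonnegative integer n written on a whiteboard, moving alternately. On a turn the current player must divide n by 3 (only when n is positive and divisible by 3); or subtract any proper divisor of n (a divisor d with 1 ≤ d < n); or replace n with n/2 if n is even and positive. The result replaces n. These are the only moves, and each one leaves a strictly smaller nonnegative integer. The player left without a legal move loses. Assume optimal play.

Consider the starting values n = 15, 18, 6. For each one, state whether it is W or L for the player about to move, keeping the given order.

Use the standard recursion: the mover loses at a terminal position; elsewhere, the mover wins exactly when some move hands the opponent an L position.
n=0: no move → L
n=1: no move → L
n=2: →1(L), so W
n=3: →1(L), so W
n=4: →2(W), 3(W) — all W, so L
n=5: →4(L), so W
n=6: →4(L), so W
n=7: →6(W) only, which is W, so L
n=8: →4(L), so W
n=9: →3(W), 6(W), 8(W) — all W, so L
n=10: →9(L), so W
n=11: →10(W) only, which is W, so L
n=12: →4(L), so W
n=13: →12(W) only, which is W, so L
n=14: →7(L), so W
n=15: →5(W), 10(W), 12(W), 14(W) — all W, so L
n=16: →15(L), so W
n=17: →16(W) only, which is W, so L
n=18: →9(L), so W

15: L, 18: W, 6: W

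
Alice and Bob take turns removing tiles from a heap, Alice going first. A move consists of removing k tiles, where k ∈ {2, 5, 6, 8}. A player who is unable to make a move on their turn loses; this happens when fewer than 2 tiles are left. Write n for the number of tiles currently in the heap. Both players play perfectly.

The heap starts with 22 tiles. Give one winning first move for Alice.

Remove 8, leaving 14.

Label each position W (a win for the player to move) or L (a loss). A position with no legal move is L; any other position is W exactly when some move reaches an L, and L when every move reaches a W.
n=0: no move → L
n=1: no move → L
n=2: →0(L), so W
n=3: →1(L), so W
n=4: →2(W) only, which is W, so L
n=5: →0(L), so W
n=6: →4(L), so W
n=7: →1(L), so W
n=8: →0(L), so W
n=9: →4(L), so W
n=10: →4(L), so W
n=11: →9(W), 6(W), 5(W), 3(W) — all W, so L
n=12: →4(L), so W
n=13: →11(L), so W
n=14: →12(W), 9(W), 8(W), 6(W) — all W, so L
n=15: →13(W), 10(W), 9(W), 7(W) — all W, so L
n=16: →14(L), so W
n=17: →15(L), so W
n=18: →16(W), 13(W), 12(W), 10(W) — all W, so L
n=19: →14(L), so W
n=20: →18(L), so W
n=21: →15(L), so W
n=22: →14(L), so W
From 22, the L positions reachable in one move are: 14.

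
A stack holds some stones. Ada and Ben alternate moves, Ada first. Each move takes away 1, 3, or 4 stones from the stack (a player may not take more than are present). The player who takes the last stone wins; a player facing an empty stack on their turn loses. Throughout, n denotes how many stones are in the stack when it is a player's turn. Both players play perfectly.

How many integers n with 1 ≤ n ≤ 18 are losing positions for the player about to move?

Build the W/L table. Terminal = L. A non-terminal position is W if it has a move to some L; otherwise it is L.
n=0: no move → L
n=1: can move to 0, which is L ⇒ W
n=2: the only move is to 1(W), a W ⇒ L
n=3: can move to 2, which is L ⇒ W
n=4: can move to 0, which is L ⇒ W
n=5: can move to 2, which is L ⇒ W
n=6: can move to 2, which is L ⇒ W
n=7: moves to 6(W), 4(W), 3(W); every one is W ⇒ L
n=8: can move to 7, which is L ⇒ W
n=9: moves to 8(W), 6(W), 5(W); every one is W ⇒ L
n=10: can move to 9, which is L ⇒ W
n=11: can move to 7, which is L ⇒ W
n=12: can move to 9, which is L ⇒ W
n=13: can move to 9, which is L ⇒ W
n=14: moves to 13(W), 11(W), 10(W); every one is W ⇒ L
n=15: can move to 14, which is L ⇒ W
n=16: moves to 15(W), 13(W), 12(W); every one is W ⇒ L
n=17: can move to 16, which is L ⇒ W
n=18: can move to 14, which is L ⇒ W
L entries with 1 ≤ n ≤ 18 (n=0 is outside the asked range and is not counted): n = 2, 7, 9, 14, 16; that makes 5.

5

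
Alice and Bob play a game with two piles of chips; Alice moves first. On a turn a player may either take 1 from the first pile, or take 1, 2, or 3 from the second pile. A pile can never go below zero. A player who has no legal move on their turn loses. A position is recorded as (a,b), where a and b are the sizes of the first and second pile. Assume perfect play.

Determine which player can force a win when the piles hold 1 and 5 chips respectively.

Bob wins.

Positions with no move are L. A position that does have a move is losing for the player to move precisely when every available move leads to a winning position for the opponent. Fill in the labels:
No move ever increases a pile, so every position that can arise here has a ≤ 1 and b ≤ 5; it is enough to label the cells with 0 ≤ a ≤ 1 and 0 ≤ b ≤ 5.
Every move lowers a or b (never raises either), so fill the grid row by row in increasing a, and left to right within a row: each cell's successors are then already labelled.
      b=0  b=1  b=2  b=3  b=4  b=5
a=0:    L    W    W    W    L    W
a=1:    W    L    W    W    W    L
Cells with no legal move (terminal, hence L): (0,0).
The remaining L cells, each justified by listing all of its moves:
(0,4): moves to (0,3)(W), (0,2)(W), (0,1)(W); every one is W ⇒ L
(1,1): moves to (0,1)(W), (1,0)(W); every one is W ⇒ L
(1,5): moves to (0,5)(W), (1,4)(W), (1,3)(W), (1,2)(W); every one is W ⇒ L
Every other cell has at least one move into one of the L cells above, so it is W.
The starting position (1,5) is L: whatever Alice does, the opponent receives a W position.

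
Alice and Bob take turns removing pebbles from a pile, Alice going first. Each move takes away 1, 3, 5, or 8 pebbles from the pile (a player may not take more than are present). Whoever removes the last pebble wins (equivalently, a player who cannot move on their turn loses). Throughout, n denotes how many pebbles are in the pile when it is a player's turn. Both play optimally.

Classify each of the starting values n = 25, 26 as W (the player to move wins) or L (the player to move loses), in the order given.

25: W, 26: L

Compute win/loss labels from the base case upward. A position with no move is L. Any other position is W if it can reach an L in one move, else L.
n=0: no move → L
n=1: W (go to 0, an L position)
n=2: L (sole option 1(W) is W)
n=3: W (go to 2, an L position)
n=4: L (options 3(W), 1(W) are all W)
n=5: W (go to 4, an L position)
n=6: L (options 5(W), 3(W), 1(W) are all W)
n=7: W (go to 6, an L position)
n=8: W (go to 0, an L position)
n=9: W (go to 6, an L position)
n=10: W (go to 2, an L position)
n=11: W (go to 6, an L position)
n=12: W (go to 4, an L position)
n=13: L (options 12(W), 10(W), 8(W), 5(W) are all W)
n=14: W (go to 13, an L position)
n=15: L (options 14(W), 12(W), 10(W), 7(W) are all W)
n=16: W (go to 15, an L position)
n=17: L (options 16(W), 14(W), 12(W), 9(W) are all W)
n=18: W (go to 17, an L position)
n=19: L (options 18(W), 16(W), 14(W), 11(W) are all W)
n=20: W (go to 19, an L position)
n=21: W (go to 13, an L position)
n=22: W (go to 19, an L position)
n=23: W (go to 15, an L position)
n=24: W (go to 19, an L position)
n=25: W (go to 17, an L position)
n=26: L (options 25(W), 23(W), 21(W), 18(W) are all W)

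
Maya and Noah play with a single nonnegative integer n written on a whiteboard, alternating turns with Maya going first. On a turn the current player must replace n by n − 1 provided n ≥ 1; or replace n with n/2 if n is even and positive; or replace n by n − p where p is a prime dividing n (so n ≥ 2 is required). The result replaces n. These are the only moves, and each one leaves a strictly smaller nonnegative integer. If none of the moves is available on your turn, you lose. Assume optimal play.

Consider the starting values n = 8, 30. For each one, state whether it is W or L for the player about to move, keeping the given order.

Compute win/loss labels from the base case upward. A position with no move is L. Any other position is W if it can reach an L in one move, else L.
n=0: no move → L
n=1: reaches L-position 0 → W
n=2: reaches L-position 0 → W
n=3: reaches L-position 0 → W
n=4: only reaches 2(W), 3(W), all W → L
n=5: reaches L-position 0 → W
n=6: reaches L-position 4 → W
n=7: reaches L-position 0 → W
n=8: reaches L-position 4 → W
n=9: only reaches 6(W), 8(W), all W → L
n=10: reaches L-position 9 → W
n=11: reaches L-position 0 → W
n=12: reaches L-position 9 → W
n=13: reaches L-position 0 → W
n=14: only reaches 7(W), 12(W), 13(W), all W → L
n=15: reaches L-position 14 → W
n=16: reaches L-position 14 → W
n=17: reaches L-position 0 → W
n=18: reaches L-position 9 → W
n=19: reaches L-position 0 → W
n=20: only reaches 10(W), 15(W), 18(W), 19(W), all W → L
n=21: reaches L-position 14 → W
n=22: reaches L-position 20 → W
n=23: reaches L-position 0 → W
n=24: only reaches 12(W), 21(W), 22(W), 23(W), all W → L
n=25: reaches L-position 20 → W
n=26: reaches L-position 24 → W
n=27: reaches L-position 24 → W
n=28: reaches L-position 14 → W
n=29: reaches L-position 0 → W
n=30: only reaches 15(W), 25(W), 27(W), 28(W), 29(W), all W → L

8: W, 30: L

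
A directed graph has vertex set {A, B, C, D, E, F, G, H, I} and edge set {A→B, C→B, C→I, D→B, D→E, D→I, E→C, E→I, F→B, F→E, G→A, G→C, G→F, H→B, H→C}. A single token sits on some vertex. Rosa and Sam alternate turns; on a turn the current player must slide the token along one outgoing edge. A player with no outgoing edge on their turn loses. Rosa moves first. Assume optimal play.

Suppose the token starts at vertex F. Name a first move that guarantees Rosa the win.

Positions with no move are L. A position that does have a move is losing for the player to move precisely when every available move leads to a winning position for the opponent. Fill in the labels:
Every edge goes from a vertex to one that appears earlier in the order I, B, C, E, D, H, A, F, G, so processing vertices in that order labels each vertex after all of its successors.
I: no outgoing edge → L
B: no outgoing edge → L
C: can move to B, which is L ⇒ W
E: can move to I, which is L ⇒ W
D: can move to B, which is L ⇒ W
H: can move to B, which is L ⇒ W
A: can move to B, which is L ⇒ W
F: can move to B, which is L ⇒ W
G: moves to F(W), A(W), C(W); every one is W ⇒ L
From F, the L positions reachable in one move are: B.

Move to B.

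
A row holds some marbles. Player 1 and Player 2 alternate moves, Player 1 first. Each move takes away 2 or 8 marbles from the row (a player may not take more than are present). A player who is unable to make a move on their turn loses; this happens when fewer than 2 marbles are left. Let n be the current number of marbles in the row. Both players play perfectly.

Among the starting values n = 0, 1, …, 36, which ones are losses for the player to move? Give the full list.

0, 1, 4, 5, 10, 11, 14, 15, 20, 21, 24, 25, 30, 31, 34, 35

Positions with no move are L. A position that does have a move is losing for the player to move precisely when every available move leads to a winning position for the opponent. Fill in the labels:
n=0: no move → L
n=1: no move → L
n=2: W (go to 0, an L position)
n=3: W (go to 1, an L position)
n=4: L (sole option 2(W) is W)
n=5: L (sole option 3(W) is W)
n=6: W (go to 4, an L position)
n=7: W (go to 5, an L position)
n=8: W (go to 0, an L position)
n=9: W (go to 1, an L position)
n=10: L (options 8(W), 2(W) are all W)
n=11: L (options 9(W), 3(W) are all W)
n=12: W (go to 10, an L position)
n=13: W (go to 11, an L position)
n=14: L (options 12(W), 6(W) are all W)
n=15: L (options 13(W), 7(W) are all W)
n=16: W (go to 14, an L position)
n=17: W (go to 15, an L position)
n=18: W (go to 10, an L position)
n=19: W (go to 11, an L position)
n=20: L (options 18(W), 12(W) are all W)
n=21: L (options 19(W), 13(W) are all W)
n=22: W (go to 20, an L position)
n=23: W (go to 21, an L position)
n=24: L (options 22(W), 16(W) are all W)
n=25: L (options 23(W), 17(W) are all W)
n=26: W (go to 24, an L position)
n=27: W (go to 25, an L position)
n=28: W (go to 20, an L position)
n=29: W (go to 21, an L position)
n=30: L (options 28(W), 22(W) are all W)
n=31: L (options 29(W), 23(W) are all W)
n=32: W (go to 30, an L position)
n=33: W (go to 31, an L position)
n=34: L (options 32(W), 26(W) are all W)
n=35: L (options 33(W), 27(W) are all W)
n=36: W (go to 34, an L position)
The losing starting values of n are exactly the entries labelled L in this table (16 of them).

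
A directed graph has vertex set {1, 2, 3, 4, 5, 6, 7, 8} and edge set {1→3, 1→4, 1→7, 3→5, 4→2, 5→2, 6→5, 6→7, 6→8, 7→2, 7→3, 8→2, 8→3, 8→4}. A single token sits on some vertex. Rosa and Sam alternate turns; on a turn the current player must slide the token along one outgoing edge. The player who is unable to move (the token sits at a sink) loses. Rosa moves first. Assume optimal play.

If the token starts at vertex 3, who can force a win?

Sam wins.

Use the standard recursion: the mover loses at a terminal position; elsewhere, the mover wins exactly when some move hands the opponent an L position.
Every edge goes from a vertex to one that appears earlier in the order 2, 5, 3, 7, 4, 1, 8, 6, so processing vertices in that order labels each vertex after all of its successors.
2: no outgoing edge → L
5: →2(L), so W
3: →5(W) only, which is W, so L
7: →3(L), so W
4: →2(L), so W
1: →3(L), so W
8: →3(L), so W
6: →8(W), 7(W), 5(W) — all W, so L
The starting position 3 is L: whatever Rosa does, the opponent receives a W position.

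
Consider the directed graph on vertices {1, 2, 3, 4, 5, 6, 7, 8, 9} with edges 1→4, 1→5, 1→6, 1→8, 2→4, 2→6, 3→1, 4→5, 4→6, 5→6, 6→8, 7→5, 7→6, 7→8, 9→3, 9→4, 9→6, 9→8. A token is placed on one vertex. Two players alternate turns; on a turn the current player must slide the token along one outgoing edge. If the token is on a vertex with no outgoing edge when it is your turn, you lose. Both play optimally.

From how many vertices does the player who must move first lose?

4

Label each position W (a win for the player to move) or L (a loss). A position with no legal move is L; any other position is W exactly when some move reaches an L, and L when every move reaches a W.
Every edge goes from a vertex to one that appears earlier in the order 8, 6, 5, 7, 4, 2, 1, 3, 9, so processing vertices in that order labels each vertex after all of its successors.
8: no outgoing edge → L
6: →8(L), so W
5: →6(W) only, which is W, so L
7: →5(L), so W
4: →5(L), so W
2: →4(W), 6(W) — all W, so L
1: →5(L), so W
3: →1(W) only, which is W, so L
9: →3(L), so W
The L vertices are 2, 3, 5, 8; that is 4 in all.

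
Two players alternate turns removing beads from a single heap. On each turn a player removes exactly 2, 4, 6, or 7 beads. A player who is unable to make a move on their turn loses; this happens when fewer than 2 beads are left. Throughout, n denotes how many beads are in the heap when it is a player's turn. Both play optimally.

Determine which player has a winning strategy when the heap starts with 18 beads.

The second player wins.

Label each position W (a win for the player to move) or L (a loss). A position with no legal move is L; any other position is W exactly when some move reaches an L, and L when every move reaches a W.
n=0: no move → L
n=1: no move → L
n=2: W (go to 0, an L position)
n=3: W (go to 1, an L position)
n=4: W (go to 0, an L position)
n=5: W (go to 1, an L position)
n=6: W (go to 0, an L position)
n=7: W (go to 1, an L position)
n=8: W (go to 1, an L position)
n=9: L (options 7(W), 5(W), 3(W), 2(W) are all W)
n=10: L (options 8(W), 6(W), 4(W), 3(W) are all W)
n=11: W (go to 9, an L position)
n=12: W (go to 10, an L position)
n=13: W (go to 9, an L position)
n=14: W (go to 10, an L position)
n=15: W (go to 9, an L position)
n=16: W (go to 10, an L position)
n=17: W (go to 10, an L position)
n=18: L (options 16(W), 14(W), 12(W), 11(W) are all W)
Every move from 18 reaches a W position, so the mover loses.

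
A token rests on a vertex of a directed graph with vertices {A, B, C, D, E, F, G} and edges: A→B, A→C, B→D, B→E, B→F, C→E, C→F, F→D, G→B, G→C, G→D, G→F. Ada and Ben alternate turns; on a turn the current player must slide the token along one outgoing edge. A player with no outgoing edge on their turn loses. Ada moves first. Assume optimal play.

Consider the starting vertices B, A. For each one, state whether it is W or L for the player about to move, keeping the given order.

B: W, A: L

Use the standard recursion: the mover loses at a terminal position; elsewhere, the mover wins exactly when some move hands the opponent an L position.
Every edge goes from a vertex to one that appears earlier in the order D, E, F, B, C, G, A, so processing vertices in that order labels each vertex after all of its successors.
D: no outgoing edge → L
E: no outgoing edge → L
F: W (go to D, an L position)
B: W (go to E, an L position)
C: W (go to E, an L position)
G: W (go to D, an L position)
A: L (options C(W), B(W) are all W)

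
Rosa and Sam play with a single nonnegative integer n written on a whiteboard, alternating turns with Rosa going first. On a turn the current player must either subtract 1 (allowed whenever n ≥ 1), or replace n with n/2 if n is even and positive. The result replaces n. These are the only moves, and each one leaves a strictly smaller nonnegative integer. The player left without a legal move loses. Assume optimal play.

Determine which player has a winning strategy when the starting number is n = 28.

Rosa wins.

Label each position W (a win for the player to move) or L (a loss). A position with no legal move is L; any other position is W exactly when some move reaches an L, and L when every move reaches a W.
n=0: no move → L
n=1: W (go to 0, an L position)
n=2: L (sole option 1(W) is W)
n=3: W (go to 2, an L position)
n=4: W (go to 2, an L position)
n=5: L (sole option 4(W) is W)
n=6: W (go to 5, an L position)
n=7: L (sole option 6(W) is W)
n=8: W (go to 7, an L position)
n=9: L (sole option 8(W) is W)
n=10: W (go to 5, an L position)
n=11: L (sole option 10(W) is W)
n=12: W (go to 11, an L position)
n=13: L (sole option 12(W) is W)
n=14: W (go to 7, an L position)
n=15: L (sole option 14(W) is W)
n=16: W (go to 15, an L position)
n=17: L (sole option 16(W) is W)
n=18: W (go to 9, an L position)
n=19: L (sole option 18(W) is W)
n=20: W (go to 19, an L position)
n=21: L (sole option 20(W) is W)
n=22: W (go to 11, an L position)
n=23: L (sole option 22(W) is W)
n=24: W (go to 23, an L position)
n=25: L (sole option 24(W) is W)
n=26: W (go to 13, an L position)
n=27: L (sole option 26(W) is W)
n=28: W (go to 27, an L position)
The starting position 28 is W: Rosa should move to 27, handing over an L position.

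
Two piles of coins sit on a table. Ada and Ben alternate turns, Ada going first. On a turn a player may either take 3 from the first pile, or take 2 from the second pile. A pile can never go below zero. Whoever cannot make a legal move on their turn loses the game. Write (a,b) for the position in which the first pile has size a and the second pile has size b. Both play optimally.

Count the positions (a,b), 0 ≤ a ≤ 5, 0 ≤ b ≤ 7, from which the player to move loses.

Label each position W (a win for the player to move) or L (a loss). A position with no legal move is L; any other position is W exactly when some move reaches an L, and L when every move reaches a W.
Every move lowers a or b (never raises either), so fill the grid row by row in increasing a, and left to right within a row: each cell's successors are then already labelled.
      b=0  b=1  b=2  b=3  b=4  b=5  b=6  b=7
a=0:    L    L    W    W    L    L    W    W
a=1:    L    L    W    W    L    L    W    W
a=2:    L    L    W    W    L    L    W    W
a=3:    W    W    L    L    W    W    L    L
a=4:    W    W    L    L    W    W    L    L
a=5:    W    W    L    L    W    W    L    L
Cells with no legal move (terminal, hence L): (0,0), (0,1), (1,0), (1,1), (2,0), (2,1).
The remaining L cells, each justified by listing all of its moves:
(0,4): the only move is to (0,2)(W), a W ⇒ L
(0,5): the only move is to (0,3)(W), a W ⇒ L
(1,4): the only move is to (1,2)(W), a W ⇒ L
(1,5): the only move is to (1,3)(W), a W ⇒ L
(2,4): the only move is to (2,2)(W), a W ⇒ L
(2,5): the only move is to (2,3)(W), a W ⇒ L
(3,2): moves to (0,2)(W), (3,0)(W); every one is W ⇒ L
(3,3): moves to (0,3)(W), (3,1)(W); every one is W ⇒ L
(3,6): moves to (0,6)(W), (3,4)(W); every one is W ⇒ L
(3,7): moves to (0,7)(W), (3,5)(W); every one is W ⇒ L
(4,2): moves to (1,2)(W), (4,0)(W); every one is W ⇒ L
(4,3): moves to (1,3)(W), (4,1)(W); every one is W ⇒ L
(4,6): moves to (1,6)(W), (4,4)(W); every one is W ⇒ L
(4,7): moves to (1,7)(W), (4,5)(W); every one is W ⇒ L
(5,2): moves to (2,2)(W), (5,0)(W); every one is W ⇒ L
(5,3): moves to (2,3)(W), (5,1)(W); every one is W ⇒ L
(5,6): moves to (2,6)(W), (5,4)(W); every one is W ⇒ L
(5,7): moves to (2,7)(W), (5,5)(W); every one is W ⇒ L
Every other cell has at least one move into one of the L cells above, so it is W.
L cells per row: a=0: 4, a=1: 4, a=2: 4, a=3: 4, a=4: 4, a=5: 4; total 24.

24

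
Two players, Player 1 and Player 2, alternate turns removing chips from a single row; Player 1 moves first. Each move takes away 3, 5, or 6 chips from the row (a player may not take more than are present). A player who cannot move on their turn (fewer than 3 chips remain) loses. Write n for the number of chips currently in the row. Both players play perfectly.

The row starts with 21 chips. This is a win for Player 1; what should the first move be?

Remove 3, leaving 18.

Build the W/L table. Terminal = L. A non-terminal position is W if it has a move to some L; otherwise it is L.
n=0: no move → L
n=1: no move → L
n=2: no move → L
n=3: reaches L-position 0 → W
n=4: reaches L-position 1 → W
n=5: reaches L-position 2 → W
n=6: reaches L-position 1 → W
n=7: reaches L-position 2 → W
n=8: reaches L-position 2 → W
n=9: only reaches 6(W), 4(W), 3(W), all W → L
n=10: only reaches 7(W), 5(W), 4(W), all W → L
n=11: only reaches 8(W), 6(W), 5(W), all W → L
n=12: reaches L-position 9 → W
n=13: reaches L-position 10 → W
n=14: reaches L-position 11 → W
n=15: reaches L-position 10 → W
n=16: reaches L-position 11 → W
n=17: reaches L-position 11 → W
n=18: only reaches 15(W), 13(W), 12(W), all W → L
n=19: only reaches 16(W), 14(W), 13(W), all W → L
n=20: only reaches 17(W), 15(W), 14(W), all W → L
n=21: reaches L-position 18 → W
From 21, the L positions reachable in one move are: 18.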